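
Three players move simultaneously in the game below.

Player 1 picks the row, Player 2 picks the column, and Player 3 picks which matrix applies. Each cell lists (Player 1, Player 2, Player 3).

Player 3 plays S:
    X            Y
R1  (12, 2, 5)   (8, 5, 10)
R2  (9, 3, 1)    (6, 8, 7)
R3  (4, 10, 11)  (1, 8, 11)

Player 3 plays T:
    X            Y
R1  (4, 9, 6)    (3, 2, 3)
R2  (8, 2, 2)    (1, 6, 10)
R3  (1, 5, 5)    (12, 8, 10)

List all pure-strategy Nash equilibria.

(R1, X, S): Player 2 can switch to Y (2 → 5). Not NE.
(R1, X, T): Player 1 can switch to R2 (4 → 8). Not NE.
(R1, Y, S): Player 1 gets 8, best alternative 6; Player 2 gets 5, best alternative 2; Player 3 gets 10, best alternative 3. No profitable deviation — NE.
(R1, Y, T): Player 1 can switch to R3 (3 → 12). Not NE.
(R2, X, S): Player 1 can switch to R1 (9 → 12). Not NE.
(R2, X, T): Player 2 can switch to Y (2 → 6). Not NE.
(R2, Y, S): Player 1 can switch to R1 (6 → 8). Not NE.
(R2, Y, T): Player 1 can switch to R1 (1 → 3). Not NE.
(R3, X, S): Player 1 can switch to R1 (4 → 12). Not NE.
(The remaining 3 profiles each have a profitable deviation by the same check.)

The unique pure-strategy Nash equilibrium is (R1, Y, S).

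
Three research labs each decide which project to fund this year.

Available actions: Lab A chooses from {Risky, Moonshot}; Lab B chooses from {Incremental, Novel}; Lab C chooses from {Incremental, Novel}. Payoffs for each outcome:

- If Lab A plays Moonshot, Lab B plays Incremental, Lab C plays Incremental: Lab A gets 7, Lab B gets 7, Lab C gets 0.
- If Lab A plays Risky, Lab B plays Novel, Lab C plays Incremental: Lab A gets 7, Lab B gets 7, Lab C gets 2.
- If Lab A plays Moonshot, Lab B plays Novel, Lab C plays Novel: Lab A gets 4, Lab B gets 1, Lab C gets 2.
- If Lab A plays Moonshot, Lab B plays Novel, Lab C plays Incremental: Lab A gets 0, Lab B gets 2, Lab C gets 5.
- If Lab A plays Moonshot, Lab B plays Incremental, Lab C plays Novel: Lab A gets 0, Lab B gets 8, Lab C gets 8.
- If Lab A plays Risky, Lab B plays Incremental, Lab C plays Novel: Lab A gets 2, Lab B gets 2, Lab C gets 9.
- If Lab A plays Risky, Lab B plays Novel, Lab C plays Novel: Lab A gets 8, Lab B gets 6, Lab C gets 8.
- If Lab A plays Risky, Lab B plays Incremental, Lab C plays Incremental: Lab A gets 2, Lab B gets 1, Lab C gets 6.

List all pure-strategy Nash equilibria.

The unique pure-strategy Nash equilibrium is (Risky, Novel, Novel).

Lab A against (Incremental, Incremental): payoffs 2, 7 → best response Moonshot.
Lab A against (Incremental, Novel): payoffs 2, 0 → best response Risky.
Lab A against (Novel, Incremental): payoffs 7, 0 → best response Risky.
Lab A against (Novel, Novel): payoffs 8, 4 → best response Risky.
Lab B against (Risky, Incremental): payoffs 1, 7 → best response Novel.
Lab B against (Risky, Novel): payoffs 2, 6 → best response Novel.
Lab B against (Moonshot, Incremental): payoffs 7, 2 → best response Incremental.
Lab B against (Moonshot, Novel): payoffs 8, 1 → best response Incremental.
Lab C against (Risky, Incremental): payoffs 6, 9 → best response Novel.
Lab C against (Risky, Novel): payoffs 2, 8 → best response Novel.
Lab C against (Moonshot, Incremental): payoffs 0, 8 → best response Novel.
Lab C against (Moonshot, Novel): payoffs 5, 2 → best response Incremental.
Mutual best responses: (Risky, Novel, Novel).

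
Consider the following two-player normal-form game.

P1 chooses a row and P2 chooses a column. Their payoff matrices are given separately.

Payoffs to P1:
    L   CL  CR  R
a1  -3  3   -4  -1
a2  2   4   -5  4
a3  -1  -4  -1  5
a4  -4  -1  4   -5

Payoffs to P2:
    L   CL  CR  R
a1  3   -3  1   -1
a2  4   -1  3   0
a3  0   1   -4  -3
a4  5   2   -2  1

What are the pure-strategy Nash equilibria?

Pure NE: (a2, L)

(a1, L): P1 can switch to a2 (-3 → 2). Not NE.
(a1, CL): P1 can switch to a2 (3 → 4). Not NE.
(a1, CR): P1 can switch to a3 (-4 → -1). Not NE.
(a1, R): P1 can switch to a2 (-1 → 4). Not NE.
(a2, L): P1 gets 2, best alternative -1; P2 gets 4, best alternative 3. No profitable deviation — NE.
(a2, CL): P2 can switch to L (-1 → 4). Not NE.
(a2, CR): P1 can switch to a1 (-5 → -4). Not NE.
(The remaining 9 profiles each have a profitable deviation by the same check.)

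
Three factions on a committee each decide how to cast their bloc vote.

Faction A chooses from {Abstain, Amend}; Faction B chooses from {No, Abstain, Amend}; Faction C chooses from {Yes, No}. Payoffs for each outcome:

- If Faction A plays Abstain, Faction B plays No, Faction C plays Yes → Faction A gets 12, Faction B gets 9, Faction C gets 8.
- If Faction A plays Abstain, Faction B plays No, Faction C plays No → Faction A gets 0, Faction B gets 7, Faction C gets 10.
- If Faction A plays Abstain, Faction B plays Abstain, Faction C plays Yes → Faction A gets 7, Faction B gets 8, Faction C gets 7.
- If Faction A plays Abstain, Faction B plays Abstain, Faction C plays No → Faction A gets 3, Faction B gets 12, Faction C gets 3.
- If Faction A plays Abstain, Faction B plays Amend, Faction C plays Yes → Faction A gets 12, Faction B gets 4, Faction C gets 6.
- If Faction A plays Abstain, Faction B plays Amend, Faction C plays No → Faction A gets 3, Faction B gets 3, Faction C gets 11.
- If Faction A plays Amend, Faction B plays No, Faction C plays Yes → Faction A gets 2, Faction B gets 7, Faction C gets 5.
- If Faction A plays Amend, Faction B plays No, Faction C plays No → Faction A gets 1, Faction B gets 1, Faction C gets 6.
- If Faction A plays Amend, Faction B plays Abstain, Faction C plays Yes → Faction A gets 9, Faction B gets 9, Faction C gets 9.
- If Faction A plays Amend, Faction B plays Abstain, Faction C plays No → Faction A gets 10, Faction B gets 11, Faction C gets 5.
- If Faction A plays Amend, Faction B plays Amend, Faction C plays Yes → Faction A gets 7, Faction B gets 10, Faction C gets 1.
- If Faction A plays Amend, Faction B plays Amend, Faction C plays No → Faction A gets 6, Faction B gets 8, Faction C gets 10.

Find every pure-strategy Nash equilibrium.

There is no pure-strategy Nash equilibrium.

(Abstain, No, Yes): Faction C can switch to No (8 → 10). Not NE.
(Abstain, No, No): Faction A can switch to Amend (0 → 1). Not NE.
(Abstain, Abstain, Yes): Faction A can switch to Amend (7 → 9). Not NE.
(Abstain, Abstain, No): Faction A can switch to Amend (3 → 10). Not NE.
(Abstain, Amend, Yes): Faction B can switch to No (4 → 9). Not NE.
(Abstain, Amend, No): Faction A can switch to Amend (3 → 6). Not NE.
(Amend, No, Yes): Faction A can switch to Abstain (2 → 12). Not NE.
(Amend, No, No): Faction B can switch to Abstain (1 → 11). Not NE.
(Amend, Abstain, Yes): Faction B can switch to Amend (9 → 10). Not NE.
(Amend, Abstain, No): Faction C can switch to Yes (5 → 9). Not NE.
(Amend, Amend, Yes): Faction A can switch to Abstain (7 → 12). Not NE.
(Amend, Amend, No): Faction B can switch to Abstain (8 → 11). Not NE.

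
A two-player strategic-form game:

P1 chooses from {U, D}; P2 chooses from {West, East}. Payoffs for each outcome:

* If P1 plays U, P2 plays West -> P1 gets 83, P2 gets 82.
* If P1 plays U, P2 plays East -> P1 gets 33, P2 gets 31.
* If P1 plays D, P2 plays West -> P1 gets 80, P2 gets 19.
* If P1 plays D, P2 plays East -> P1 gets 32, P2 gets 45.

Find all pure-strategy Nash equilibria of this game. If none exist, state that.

For each player, find the best response to each opponent profile; mutual best responses are the pure NE.
P1 against West: payoffs 83, 80 → best response U.
P1 against East: payoffs 33, 32 → best response U.
P2 against U: payoffs 82, 31 → best response West.
P2 against D: payoffs 19, 45 → best response East.
Mutual best responses: (U, West).

(U, West)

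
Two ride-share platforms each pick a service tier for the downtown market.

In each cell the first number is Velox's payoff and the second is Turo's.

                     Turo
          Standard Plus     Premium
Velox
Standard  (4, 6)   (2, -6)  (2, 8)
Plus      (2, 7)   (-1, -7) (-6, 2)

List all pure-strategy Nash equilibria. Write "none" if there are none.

(Standard, Standard): Turo can switch to Premium (6 → 8). Not NE.
(Standard, Plus): Turo can switch to Standard (-6 → 6). Not NE.
(Standard, Premium): Velox gets 2, best alternative -6; Turo gets 8, best alternative 6. No profitable deviation — NE.
(Plus, Standard): Velox can switch to Standard (2 → 4). Not NE.
(Plus, Plus): Velox can switch to Standard (-1 → 2). Not NE.
(Plus, Premium): Velox can switch to Standard (-6 → 2). Not NE.

(Standard, Premium)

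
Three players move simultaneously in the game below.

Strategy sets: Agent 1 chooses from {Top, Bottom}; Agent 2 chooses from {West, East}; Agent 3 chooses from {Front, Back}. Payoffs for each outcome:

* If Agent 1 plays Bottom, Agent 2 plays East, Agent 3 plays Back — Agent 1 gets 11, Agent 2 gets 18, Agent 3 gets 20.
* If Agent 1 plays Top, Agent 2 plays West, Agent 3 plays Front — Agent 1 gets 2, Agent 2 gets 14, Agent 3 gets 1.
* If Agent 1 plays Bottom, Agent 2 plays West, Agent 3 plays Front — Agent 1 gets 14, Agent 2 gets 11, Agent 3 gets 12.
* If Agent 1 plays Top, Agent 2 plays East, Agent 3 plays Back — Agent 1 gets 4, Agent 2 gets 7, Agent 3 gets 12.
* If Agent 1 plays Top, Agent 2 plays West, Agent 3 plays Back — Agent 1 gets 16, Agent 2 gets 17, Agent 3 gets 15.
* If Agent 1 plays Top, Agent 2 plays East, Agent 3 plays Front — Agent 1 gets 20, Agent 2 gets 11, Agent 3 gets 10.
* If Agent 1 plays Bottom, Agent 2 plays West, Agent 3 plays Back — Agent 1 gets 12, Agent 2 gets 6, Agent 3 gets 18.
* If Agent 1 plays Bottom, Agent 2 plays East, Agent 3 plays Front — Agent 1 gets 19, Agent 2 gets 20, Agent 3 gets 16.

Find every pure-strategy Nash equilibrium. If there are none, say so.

(Top, West, Back); (Bottom, East, Back)

Agent 1 against (West, Front): payoffs 2, 14 → best response Bottom.
Agent 1 against (West, Back): payoffs 16, 12 → best response Top.
Agent 1 against (East, Front): payoffs 20, 19 → best response Top.
Agent 1 against (East, Back): payoffs 4, 11 → best response Bottom.
Agent 2 against (Top, Front): payoffs 14, 11 → best response West.
Agent 2 against (Top, Back): payoffs 17, 7 → best response West.
Agent 2 against (Bottom, Front): payoffs 11, 20 → best response East.
Agent 2 against (Bottom, Back): payoffs 6, 18 → best response East.
Agent 3 against (Top, West): payoffs 1, 15 → best response Back.
Agent 3 against (Top, East): payoffs 10, 12 → best response Back.
Agent 3 against (Bottom, West): payoffs 12, 18 → best response Back.
Agent 3 against (Bottom, East): payoffs 16, 20 → best response Back.
Mutual best responses: (Top, West, Back); (Bottom, East, Back).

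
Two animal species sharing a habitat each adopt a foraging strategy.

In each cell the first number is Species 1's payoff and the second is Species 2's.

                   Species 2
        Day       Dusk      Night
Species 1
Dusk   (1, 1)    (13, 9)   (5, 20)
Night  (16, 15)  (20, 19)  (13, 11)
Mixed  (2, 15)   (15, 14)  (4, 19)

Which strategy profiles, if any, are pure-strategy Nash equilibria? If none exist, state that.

(Dusk, Day): Species 1 can switch to Night (1 → 16). Not NE.
(Dusk, Dusk): Species 1 can switch to Night (13 → 20). Not NE.
(Dusk, Night): Species 1 can switch to Night (5 → 13). Not NE.
(Night, Day): Species 2 can switch to Dusk (15 → 19). Not NE.
(Night, Dusk): Species 1 gets 20, best alternative 15; Species 2 gets 19, best alternative 15. No profitable deviation — NE.
(Night, Night): Species 2 can switch to Day (11 → 15). Not NE.
(Mixed, Day): Species 1 can switch to Night (2 → 16). Not NE.
(The remaining 2 profiles each have a profitable deviation by the same check.)

Pure NE: (Night, Dusk)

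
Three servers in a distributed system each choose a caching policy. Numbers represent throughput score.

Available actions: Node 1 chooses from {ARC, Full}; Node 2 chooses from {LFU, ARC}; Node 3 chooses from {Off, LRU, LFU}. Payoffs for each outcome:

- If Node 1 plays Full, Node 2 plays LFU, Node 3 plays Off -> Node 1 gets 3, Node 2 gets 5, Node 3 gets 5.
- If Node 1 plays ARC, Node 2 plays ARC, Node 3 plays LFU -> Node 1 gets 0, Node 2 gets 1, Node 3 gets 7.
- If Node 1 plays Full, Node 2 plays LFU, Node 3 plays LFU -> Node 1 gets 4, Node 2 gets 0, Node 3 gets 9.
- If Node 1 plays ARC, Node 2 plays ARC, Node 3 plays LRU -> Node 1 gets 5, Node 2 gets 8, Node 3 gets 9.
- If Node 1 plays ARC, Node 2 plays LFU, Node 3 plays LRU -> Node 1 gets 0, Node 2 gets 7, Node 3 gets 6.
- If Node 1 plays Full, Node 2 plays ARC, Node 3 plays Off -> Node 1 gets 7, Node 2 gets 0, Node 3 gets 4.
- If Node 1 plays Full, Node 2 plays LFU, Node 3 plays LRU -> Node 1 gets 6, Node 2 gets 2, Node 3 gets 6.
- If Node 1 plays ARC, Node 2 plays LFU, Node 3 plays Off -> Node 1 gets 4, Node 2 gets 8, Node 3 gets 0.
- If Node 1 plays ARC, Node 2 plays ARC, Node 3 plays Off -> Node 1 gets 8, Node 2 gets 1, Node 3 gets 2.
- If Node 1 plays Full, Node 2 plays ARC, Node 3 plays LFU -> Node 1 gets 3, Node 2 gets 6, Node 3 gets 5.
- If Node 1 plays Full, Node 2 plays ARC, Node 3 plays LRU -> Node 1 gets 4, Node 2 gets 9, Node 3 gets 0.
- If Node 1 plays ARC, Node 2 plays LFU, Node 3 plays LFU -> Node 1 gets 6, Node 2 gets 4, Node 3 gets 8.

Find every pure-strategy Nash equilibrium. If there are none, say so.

Node 1 against (LFU, Off): payoffs 4, 3 → best response ARC.
Node 1 against (LFU, LRU): payoffs 0, 6 → best response Full.
Node 1 against (LFU, LFU): payoffs 6, 4 → best response ARC.
Node 1 against (ARC, Off): payoffs 8, 7 → best response ARC.
Node 1 against (ARC, LRU): payoffs 5, 4 → best response ARC.
Node 1 against (ARC, LFU): payoffs 0, 3 → best response Full.
Node 2 against (ARC, Off): payoffs 8, 1 → best response LFU.
Node 2 against (ARC, LRU): payoffs 7, 8 → best response ARC.
Node 2 against (ARC, LFU): payoffs 4, 1 → best response LFU.
Node 2 against (Full, Off): payoffs 5, 0 → best response LFU.
Node 2 against (Full, LRU): payoffs 2, 9 → best response ARC.
Node 2 against (Full, LFU): payoffs 0, 6 → best response ARC.
Node 3 against (ARC, LFU): payoffs 0, 6, 8 → best response LFU.
Node 3 against (ARC, ARC): payoffs 2, 9, 7 → best response LRU.
Node 3 against (Full, LFU): payoffs 5, 6, 9 → best response LFU.
Node 3 against (Full, ARC): payoffs 4, 0, 5 → best response LFU.
Mutual best responses: (ARC, LFU, LFU); (ARC, ARC, LRU); (Full, ARC, LFU).

Pure-strategy Nash equilibria: (ARC, LFU, LFU); (ARC, ARC, LRU); (Full, ARC, LFU)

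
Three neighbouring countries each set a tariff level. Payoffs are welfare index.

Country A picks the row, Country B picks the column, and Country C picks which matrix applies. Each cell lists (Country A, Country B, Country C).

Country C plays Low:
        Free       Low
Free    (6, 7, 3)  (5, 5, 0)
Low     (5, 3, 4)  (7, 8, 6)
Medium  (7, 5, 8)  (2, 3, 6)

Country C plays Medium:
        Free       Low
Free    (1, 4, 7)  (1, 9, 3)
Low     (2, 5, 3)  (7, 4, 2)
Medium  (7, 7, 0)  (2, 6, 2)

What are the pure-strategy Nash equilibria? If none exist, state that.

Check each profile: it is a Nash equilibrium iff no player can strictly gain by switching unilaterally.
(Free, Free, Low): Country A can switch to Medium (6 → 7). Not NE.
(Free, Free, Medium): Country A can switch to Low (1 → 2). Not NE.
(Free, Low, Low): Country A can switch to Low (5 → 7). Not NE.
(Free, Low, Medium): Country A can switch to Low (1 → 7). Not NE.
(Low, Free, Low): Country A can switch to Free (5 → 6). Not NE.
(Low, Free, Medium): Country A can switch to Medium (2 → 7). Not NE.
(Low, Low, Low): Country A gets 7, best alternative 5; Country B gets 8, best alternative 3; Country C gets 6, best alternative 2. No profitable deviation — NE.
(Low, Low, Medium): Country B can switch to Free (4 → 5). Not NE.
(Medium, Free, Low): Country A gets 7, best alternative 6; Country B gets 5, best alternative 3; Country C gets 8, best alternative 0. No profitable deviation — NE.
(Medium, Free, Medium): Country C can switch to Low (0 → 8). Not NE.
(The remaining 2 profiles each have a profitable deviation by the same check.)

Pure-strategy Nash equilibria: (Low, Low, Low); (Medium, Free, Low)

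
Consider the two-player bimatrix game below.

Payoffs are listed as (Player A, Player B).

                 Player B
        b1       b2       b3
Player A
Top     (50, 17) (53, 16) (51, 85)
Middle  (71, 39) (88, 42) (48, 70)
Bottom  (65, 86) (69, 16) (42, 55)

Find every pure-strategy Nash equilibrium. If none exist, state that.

Player A against b1: payoffs 50, 71, 65 → best response Middle.
Player A against b2: payoffs 53, 88, 69 → best response Middle.
Player A against b3: payoffs 51, 48, 42 → best response Top.
Player B against Top: payoffs 17, 16, 85 → best response b3.
Player B against Middle: payoffs 39, 42, 70 → best response b3.
Player B against Bottom: payoffs 86, 16, 55 → best response b1.
Mutual best responses: (Top, b3).

(Top, b3)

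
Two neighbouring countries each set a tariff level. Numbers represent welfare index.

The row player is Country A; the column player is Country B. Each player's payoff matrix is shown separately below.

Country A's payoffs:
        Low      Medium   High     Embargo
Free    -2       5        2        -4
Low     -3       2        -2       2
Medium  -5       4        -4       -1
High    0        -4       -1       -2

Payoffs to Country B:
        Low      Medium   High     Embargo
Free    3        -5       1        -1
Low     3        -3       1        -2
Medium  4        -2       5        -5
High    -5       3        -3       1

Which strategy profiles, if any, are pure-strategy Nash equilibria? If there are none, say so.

Country A against Low: payoffs -2, -3, -5, 0 → best response High.
Country A against Medium: payoffs 5, 2, 4, -4 → best response Free.
Country A against High: payoffs 2, -2, -4, -1 → best response Free.
Country A against Embargo: payoffs -4, 2, -1, -2 → best response Low.
Country B against Free: payoffs 3, -5, 1, -1 → best response Low.
Country B against Low: payoffs 3, -3, 1, -2 → best response Low.
Country B against Medium: payoffs 4, -2, 5, -5 → best response High.
Country B against High: payoffs -5, 3, -3, 1 → best response Medium.
No profile is a mutual best response for all players.

No pure-strategy Nash equilibrium.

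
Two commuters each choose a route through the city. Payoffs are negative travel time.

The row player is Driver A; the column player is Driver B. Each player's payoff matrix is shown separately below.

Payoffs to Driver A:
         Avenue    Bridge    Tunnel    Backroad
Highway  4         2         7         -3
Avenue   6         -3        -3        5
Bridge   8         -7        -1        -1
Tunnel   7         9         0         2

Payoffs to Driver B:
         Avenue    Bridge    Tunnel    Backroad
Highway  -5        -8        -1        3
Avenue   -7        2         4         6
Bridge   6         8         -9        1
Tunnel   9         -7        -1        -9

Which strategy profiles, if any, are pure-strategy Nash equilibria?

The unique pure-strategy Nash equilibrium is (Avenue, Backroad).

Driver A against Avenue: payoffs 4, 6, 8, 7 → best response Bridge.
Driver A against Bridge: payoffs 2, -3, -7, 9 → best response Tunnel.
Driver A against Tunnel: payoffs 7, -3, -1, 0 → best response Highway.
Driver A against Backroad: payoffs -3, 5, -1, 2 → best response Avenue.
Driver B against Highway: payoffs -5, -8, -1, 3 → best response Backroad.
Driver B against Avenue: payoffs -7, 2, 4, 6 → best response Backroad.
Driver B against Bridge: payoffs 6, 8, -9, 1 → best response Bridge.
Driver B against Tunnel: payoffs 9, -7, -1, -9 → best response Avenue.
Mutual best responses: (Avenue, Backroad).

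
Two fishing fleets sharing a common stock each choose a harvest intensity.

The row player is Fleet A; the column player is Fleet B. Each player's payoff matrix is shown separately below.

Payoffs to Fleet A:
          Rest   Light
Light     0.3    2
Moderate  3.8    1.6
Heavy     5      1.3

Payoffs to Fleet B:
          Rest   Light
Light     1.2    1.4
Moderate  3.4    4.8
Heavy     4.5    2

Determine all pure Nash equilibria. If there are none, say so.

(Light, Rest): Fleet A can switch to Moderate (0.3 → 3.8). Not NE.
(Light, Light): Fleet A gets 2, best alternative 1.6; Fleet B gets 1.4, best alternative 1.2. No profitable deviation — NE.
(Moderate, Rest): Fleet A can switch to Heavy (3.8 → 5). Not NE.
(Moderate, Light): Fleet A can switch to Light (1.6 → 2). Not NE.
(Heavy, Rest): Fleet A gets 5, best alternative 3.8; Fleet B gets 4.5, best alternative 2. No profitable deviation — NE.
(Heavy, Light): Fleet A can switch to Light (1.3 → 2). Not NE.

(Light, Light) and (Heavy, Rest)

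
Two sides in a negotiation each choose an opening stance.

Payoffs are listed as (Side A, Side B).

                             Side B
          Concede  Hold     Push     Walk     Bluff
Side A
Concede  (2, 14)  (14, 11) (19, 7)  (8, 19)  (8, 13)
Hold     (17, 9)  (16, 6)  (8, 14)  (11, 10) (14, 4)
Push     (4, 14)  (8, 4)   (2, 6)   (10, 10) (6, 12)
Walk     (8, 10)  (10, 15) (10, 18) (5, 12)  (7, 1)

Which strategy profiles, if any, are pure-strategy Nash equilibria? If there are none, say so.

This game has no pure Nash equilibrium.

Side A against Concede: payoffs 2, 17, 4, 8 → best response Hold.
Side A against Hold: payoffs 14, 16, 8, 10 → best response Hold.
Side A against Push: payoffs 19, 8, 2, 10 → best response Concede.
Side A against Walk: payoffs 8, 11, 10, 5 → best response Hold.
Side A against Bluff: payoffs 8, 14, 6, 7 → best response Hold.
Side B against Concede: payoffs 14, 11, 7, 19, 13 → best response Walk.
Side B against Hold: payoffs 9, 6, 14, 10, 4 → best response Push.
Side B against Push: payoffs 14, 4, 6, 10, 12 → best response Concede.
Side B against Walk: payoffs 10, 15, 18, 12, 1 → best response Push.
No profile is a mutual best response for all players.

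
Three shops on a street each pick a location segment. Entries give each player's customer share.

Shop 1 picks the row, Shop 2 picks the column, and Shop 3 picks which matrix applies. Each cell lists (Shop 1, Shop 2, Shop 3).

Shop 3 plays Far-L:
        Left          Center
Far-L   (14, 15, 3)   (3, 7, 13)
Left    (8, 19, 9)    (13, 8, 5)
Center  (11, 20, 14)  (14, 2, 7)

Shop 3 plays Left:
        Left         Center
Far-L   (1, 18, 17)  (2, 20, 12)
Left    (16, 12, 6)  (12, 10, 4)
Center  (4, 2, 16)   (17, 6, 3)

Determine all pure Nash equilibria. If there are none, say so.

(Far-L, Left, Far-L): Shop 3 can switch to Left (3 → 17). Not NE.
(Far-L, Left, Left): Shop 1 can switch to Left (1 → 16). Not NE.
(Far-L, Center, Far-L): Shop 1 can switch to Left (3 → 13). Not NE.
(Far-L, Center, Left): Shop 1 can switch to Left (2 → 12). Not NE.
(Left, Left, Far-L): Shop 1 can switch to Far-L (8 → 14). Not NE.
(Left, Left, Left): Shop 3 can switch to Far-L (6 → 9). Not NE.
(Left, Center, Far-L): Shop 1 can switch to Center (13 → 14). Not NE.
(Left, Center, Left): Shop 1 can switch to Center (12 → 17). Not NE.
(Center, Left, Far-L): Shop 1 can switch to Far-L (11 → 14). Not NE.
(Center, Left, Left): Shop 1 can switch to Left (4 → 16). Not NE.
(Center, Center, Far-L): Shop 2 can switch to Left (2 → 20). Not NE.
(Center, Center, Left): Shop 3 can switch to Far-L (3 → 7). Not NE.

This game has no pure Nash equilibrium.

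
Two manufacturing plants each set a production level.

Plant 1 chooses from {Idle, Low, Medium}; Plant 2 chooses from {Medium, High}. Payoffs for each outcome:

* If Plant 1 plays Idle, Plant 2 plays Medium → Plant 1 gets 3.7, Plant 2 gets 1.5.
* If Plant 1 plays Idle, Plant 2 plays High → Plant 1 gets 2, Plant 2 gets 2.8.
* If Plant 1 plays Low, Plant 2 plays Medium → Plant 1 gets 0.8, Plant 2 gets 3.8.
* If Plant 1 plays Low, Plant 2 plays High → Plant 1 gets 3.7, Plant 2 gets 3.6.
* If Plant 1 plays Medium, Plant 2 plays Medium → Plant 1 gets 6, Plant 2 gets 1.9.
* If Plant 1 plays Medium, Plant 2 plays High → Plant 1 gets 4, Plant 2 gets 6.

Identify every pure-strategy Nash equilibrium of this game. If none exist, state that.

Plant 1 against Medium: payoffs 3.7, 0.8, 6 → best response Medium.
Plant 1 against High: payoffs 2, 3.7, 4 → best response Medium.
Plant 2 against Idle: payoffs 1.5, 2.8 → best response High.
Plant 2 against Low: payoffs 3.8, 3.6 → best response Medium.
Plant 2 against Medium: payoffs 1.9, 6 → best response High.
Mutual best responses: (Medium, High).

(Medium, High)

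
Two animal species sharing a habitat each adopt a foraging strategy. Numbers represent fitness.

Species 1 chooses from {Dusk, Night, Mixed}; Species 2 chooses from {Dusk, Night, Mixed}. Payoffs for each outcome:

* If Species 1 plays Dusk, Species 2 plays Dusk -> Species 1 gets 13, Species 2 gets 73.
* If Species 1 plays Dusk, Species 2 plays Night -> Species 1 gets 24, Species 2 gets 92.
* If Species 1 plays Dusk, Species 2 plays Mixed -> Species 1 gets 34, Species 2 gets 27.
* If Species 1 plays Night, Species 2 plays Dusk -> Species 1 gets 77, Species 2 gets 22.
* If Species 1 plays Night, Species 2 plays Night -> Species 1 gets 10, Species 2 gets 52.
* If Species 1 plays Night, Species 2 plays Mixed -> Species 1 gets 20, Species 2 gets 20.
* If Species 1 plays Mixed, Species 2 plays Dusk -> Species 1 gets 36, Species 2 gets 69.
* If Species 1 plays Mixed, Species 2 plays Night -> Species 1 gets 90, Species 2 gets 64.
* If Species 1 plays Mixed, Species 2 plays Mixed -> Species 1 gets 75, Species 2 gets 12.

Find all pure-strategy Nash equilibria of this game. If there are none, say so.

Species 1 against Dusk: payoffs 13, 77, 36 → best response Night.
Species 1 against Night: payoffs 24, 10, 90 → best response Mixed.
Species 1 against Mixed: payoffs 34, 20, 75 → best response Mixed.
Species 2 against Dusk: payoffs 73, 92, 27 → best response Night.
Species 2 against Night: payoffs 22, 52, 20 → best response Night.
Species 2 against Mixed: payoffs 69, 64, 12 → best response Dusk.
No profile is a mutual best response for all players.

none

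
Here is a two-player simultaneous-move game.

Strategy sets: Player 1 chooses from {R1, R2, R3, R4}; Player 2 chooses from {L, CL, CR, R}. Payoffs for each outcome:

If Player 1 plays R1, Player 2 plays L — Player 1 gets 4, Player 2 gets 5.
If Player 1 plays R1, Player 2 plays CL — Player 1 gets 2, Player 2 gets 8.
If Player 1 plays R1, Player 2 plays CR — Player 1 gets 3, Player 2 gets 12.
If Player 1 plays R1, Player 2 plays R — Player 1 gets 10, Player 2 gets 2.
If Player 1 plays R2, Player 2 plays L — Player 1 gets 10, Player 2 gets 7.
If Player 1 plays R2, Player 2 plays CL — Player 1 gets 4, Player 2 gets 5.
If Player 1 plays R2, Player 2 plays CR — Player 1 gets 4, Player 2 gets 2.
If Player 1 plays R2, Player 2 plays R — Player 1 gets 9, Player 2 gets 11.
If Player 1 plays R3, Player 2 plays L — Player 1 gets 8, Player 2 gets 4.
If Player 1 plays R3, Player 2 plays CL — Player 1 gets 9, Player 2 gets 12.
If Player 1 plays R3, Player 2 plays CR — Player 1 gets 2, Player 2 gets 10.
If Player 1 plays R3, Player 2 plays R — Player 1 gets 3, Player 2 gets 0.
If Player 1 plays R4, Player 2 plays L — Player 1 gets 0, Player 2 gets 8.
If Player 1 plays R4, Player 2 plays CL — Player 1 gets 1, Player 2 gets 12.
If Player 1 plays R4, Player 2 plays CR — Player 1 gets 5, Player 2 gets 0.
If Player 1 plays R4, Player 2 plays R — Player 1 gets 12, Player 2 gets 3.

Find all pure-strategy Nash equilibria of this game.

(R1, L): Player 1 can switch to R2 (4 → 10). Not NE.
(R1, CL): Player 1 can switch to R2 (2 → 4). Not NE.
(R1, CR): Player 1 can switch to R2 (3 → 4). Not NE.
(R1, R): Player 1 can switch to R4 (10 → 12). Not NE.
(R2, L): Player 2 can switch to R (7 → 11). Not NE.
(R2, CL): Player 1 can switch to R3 (4 → 9). Not NE.
(R2, CR): Player 1 can switch to R4 (4 → 5). Not NE.
(R2, R): Player 1 can switch to R1 (9 → 10). Not NE.
(R3, CL): Player 1 gets 9, best alternative 4; Player 2 gets 12, best alternative 10. No profitable deviation — NE.
(The remaining 7 profiles each have a profitable deviation by the same check.)

(R3, CL)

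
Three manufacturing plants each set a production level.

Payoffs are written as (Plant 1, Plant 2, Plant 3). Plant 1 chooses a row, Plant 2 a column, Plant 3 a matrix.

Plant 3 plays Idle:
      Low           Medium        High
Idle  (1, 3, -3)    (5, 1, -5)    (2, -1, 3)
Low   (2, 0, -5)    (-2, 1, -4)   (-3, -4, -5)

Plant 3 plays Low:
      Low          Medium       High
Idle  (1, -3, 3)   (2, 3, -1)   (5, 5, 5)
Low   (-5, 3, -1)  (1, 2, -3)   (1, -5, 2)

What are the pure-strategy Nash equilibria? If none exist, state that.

The unique pure-strategy Nash equilibrium is (Idle, High, Low).

(Idle, Low, Idle): Plant 1 can switch to Low (1 → 2). Not NE.
(Idle, Low, Low): Plant 2 can switch to Medium (-3 → 3). Not NE.
(Idle, Medium, Idle): Plant 2 can switch to Low (1 → 3). Not NE.
(Idle, Medium, Low): Plant 2 can switch to High (3 → 5). Not NE.
(Idle, High, Idle): Plant 2 can switch to Low (-1 → 3). Not NE.
(Idle, High, Low): Plant 1 gets 5, best alternative 1; Plant 2 gets 5, best alternative 3; Plant 3 gets 5, best alternative 3. No profitable deviation — NE.
(Low, Low, Idle): Plant 2 can switch to Medium (0 → 1). Not NE.
(Low, Low, Low): Plant 1 can switch to Idle (-5 → 1). Not NE.
(Low, Medium, Idle): Plant 1 can switch to Idle (-2 → 5). Not NE.
(Low, Medium, Low): Plant 1 can switch to Idle (1 → 2). Not NE.
(Low, High, Idle): Plant 1 can switch to Idle (-3 → 2). Not NE.
(Low, High, Low): Plant 1 can switch to Idle (1 → 5). Not NE.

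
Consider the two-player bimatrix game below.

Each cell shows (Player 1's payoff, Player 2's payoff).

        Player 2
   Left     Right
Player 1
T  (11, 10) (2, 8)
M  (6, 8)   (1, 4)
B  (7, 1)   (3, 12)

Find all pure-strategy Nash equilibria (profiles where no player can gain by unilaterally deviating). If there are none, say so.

(T, Left); (B, Right)

(T, Left): Player 1 gets 11, best alternative 7; Player 2 gets 10, best alternative 8. No profitable deviation — NE.
(T, Right): Player 1 can switch to B (2 → 3). Not NE.
(M, Left): Player 1 can switch to T (6 → 11). Not NE.
(M, Right): Player 1 can switch to T (1 → 2). Not NE.
(B, Left): Player 1 can switch to T (7 → 11). Not NE.
(B, Right): Player 1 gets 3, best alternative 2; Player 2 gets 12, best alternative 1. No profitable deviation — NE.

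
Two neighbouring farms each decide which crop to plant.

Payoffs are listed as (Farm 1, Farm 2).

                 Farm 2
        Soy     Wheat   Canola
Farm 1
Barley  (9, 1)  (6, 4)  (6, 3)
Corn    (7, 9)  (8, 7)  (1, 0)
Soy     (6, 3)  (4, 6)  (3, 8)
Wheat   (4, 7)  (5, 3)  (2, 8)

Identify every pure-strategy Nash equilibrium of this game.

none

(Barley, Soy): Farm 2 can switch to Wheat (1 → 4). Not NE.
(Barley, Wheat): Farm 1 can switch to Corn (6 → 8). Not NE.
(Barley, Canola): Farm 2 can switch to Wheat (3 → 4). Not NE.
(Corn, Soy): Farm 1 can switch to Barley (7 → 9). Not NE.
(Corn, Wheat): Farm 2 can switch to Soy (7 → 9). Not NE.
(Corn, Canola): Farm 1 can switch to Barley (1 → 6). Not NE.
(The remaining 6 profiles each have a profitable deviation by the same check.)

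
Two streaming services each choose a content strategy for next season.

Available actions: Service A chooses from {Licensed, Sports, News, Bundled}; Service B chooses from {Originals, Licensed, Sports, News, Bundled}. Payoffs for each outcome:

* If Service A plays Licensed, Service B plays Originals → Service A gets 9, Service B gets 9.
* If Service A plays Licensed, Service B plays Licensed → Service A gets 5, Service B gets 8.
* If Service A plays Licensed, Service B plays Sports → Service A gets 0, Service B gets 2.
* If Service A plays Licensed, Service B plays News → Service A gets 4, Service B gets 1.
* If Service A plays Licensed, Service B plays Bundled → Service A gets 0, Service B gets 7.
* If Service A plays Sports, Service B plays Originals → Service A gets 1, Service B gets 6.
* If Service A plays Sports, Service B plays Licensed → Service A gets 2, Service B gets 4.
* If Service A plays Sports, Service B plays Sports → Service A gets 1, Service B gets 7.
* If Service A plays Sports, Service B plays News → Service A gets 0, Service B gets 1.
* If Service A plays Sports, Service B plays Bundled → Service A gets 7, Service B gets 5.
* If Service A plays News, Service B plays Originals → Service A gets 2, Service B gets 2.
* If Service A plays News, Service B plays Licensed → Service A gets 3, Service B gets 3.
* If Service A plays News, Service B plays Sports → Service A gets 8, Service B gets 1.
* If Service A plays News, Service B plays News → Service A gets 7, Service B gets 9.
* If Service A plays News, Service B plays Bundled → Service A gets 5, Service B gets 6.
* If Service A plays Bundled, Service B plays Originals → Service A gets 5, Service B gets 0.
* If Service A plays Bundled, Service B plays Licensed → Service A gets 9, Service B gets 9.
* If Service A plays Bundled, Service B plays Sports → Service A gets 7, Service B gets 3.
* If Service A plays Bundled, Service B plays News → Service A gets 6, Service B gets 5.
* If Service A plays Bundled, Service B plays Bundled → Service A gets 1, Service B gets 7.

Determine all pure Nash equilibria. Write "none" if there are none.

(Licensed, Originals): Service A gets 9, best alternative 5; Service B gets 9, best alternative 8. No profitable deviation — NE.
(Licensed, Licensed): Service A can switch to Bundled (5 → 9). Not NE.
(Licensed, Sports): Service A can switch to Sports (0 → 1). Not NE.
(Licensed, News): Service A can switch to News (4 → 7). Not NE.
(Licensed, Bundled): Service A can switch to Sports (0 → 7). Not NE.
(Sports, Originals): Service A can switch to Licensed (1 → 9). Not NE.
(Sports, Licensed): Service A can switch to Licensed (2 → 5). Not NE.
(Sports, Sports): Service A can switch to News (1 → 8). Not NE.
(Sports, News): Service A can switch to Licensed (0 → 4). Not NE.
(News, News): Service A gets 7, best alternative 6; Service B gets 9, best alternative 6. No profitable deviation — NE.
(Bundled, Licensed): Service A gets 9, best alternative 5; Service B gets 9, best alternative 7. No profitable deviation — NE.
(The remaining 9 profiles each have a profitable deviation by the same check.)

The pure Nash equilibria are (Licensed, Originals) and (News, News) and (Bundled, Licensed).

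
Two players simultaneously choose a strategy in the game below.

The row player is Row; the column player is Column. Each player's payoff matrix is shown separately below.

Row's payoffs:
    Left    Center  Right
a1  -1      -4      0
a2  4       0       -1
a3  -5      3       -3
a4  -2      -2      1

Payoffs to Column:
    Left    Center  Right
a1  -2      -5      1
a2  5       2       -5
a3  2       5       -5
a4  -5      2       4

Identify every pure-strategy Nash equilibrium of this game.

Pure-strategy Nash equilibria: (a2, Left), (a3, Center), (a4, Right)

For each player, find the best response to each opponent profile; mutual best responses are the pure NE.
Row against Left: payoffs -1, 4, -5, -2 → best response a2.
Row against Center: payoffs -4, 0, 3, -2 → best response a3.
Row against Right: payoffs 0, -1, -3, 1 → best response a4.
Column against a1: payoffs -2, -5, 1 → best response Right.
Column against a2: payoffs 5, 2, -5 → best response Left.
Column against a3: payoffs 2, 5, -5 → best response Center.
Column against a4: payoffs -5, 2, 4 → best response Right.
Mutual best responses: (a2, Left); (a3, Center); (a4, Right).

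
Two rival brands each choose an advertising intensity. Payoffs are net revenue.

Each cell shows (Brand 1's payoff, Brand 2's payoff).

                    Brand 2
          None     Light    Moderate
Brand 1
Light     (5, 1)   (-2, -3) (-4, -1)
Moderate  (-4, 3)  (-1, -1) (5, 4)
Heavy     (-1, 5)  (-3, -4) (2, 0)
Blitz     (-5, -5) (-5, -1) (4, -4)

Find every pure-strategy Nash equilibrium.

(Light, None); (Moderate, Moderate)

For each player, find the best response to each opponent profile; mutual best responses are the pure NE.
Brand 1 against None: payoffs 5, -4, -1, -5 → best response Light.
Brand 1 against Light: payoffs -2, -1, -3, -5 → best response Moderate.
Brand 1 against Moderate: payoffs -4, 5, 2, 4 → best response Moderate.
Brand 2 against Light: payoffs 1, -3, -1 → best response None.
Brand 2 against Moderate: payoffs 3, -1, 4 → best response Moderate.
Brand 2 against Heavy: payoffs 5, -4, 0 → best response None.
Brand 2 against Blitz: payoffs -5, -1, -4 → best response Light.
Mutual best responses: (Light, None); (Moderate, Moderate).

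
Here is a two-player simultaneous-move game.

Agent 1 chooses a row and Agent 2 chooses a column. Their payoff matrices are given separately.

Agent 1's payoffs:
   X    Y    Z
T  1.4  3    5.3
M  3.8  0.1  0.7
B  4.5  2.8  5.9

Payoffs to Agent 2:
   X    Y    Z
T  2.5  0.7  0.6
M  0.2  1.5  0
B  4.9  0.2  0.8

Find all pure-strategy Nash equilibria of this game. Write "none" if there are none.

Pure NE: (B, X)

(T, X): Agent 1 can switch to M (1.4 → 3.8). Not NE.
(T, Y): Agent 2 can switch to X (0.7 → 2.5). Not NE.
(T, Z): Agent 1 can switch to B (5.3 → 5.9). Not NE.
(M, X): Agent 1 can switch to B (3.8 → 4.5). Not NE.
(M, Y): Agent 1 can switch to T (0.1 → 3). Not NE.
(M, Z): Agent 1 can switch to T (0.7 → 5.3). Not NE.
(B, X): Agent 1 gets 4.5, best alternative 3.8; Agent 2 gets 4.9, best alternative 0.8. No profitable deviation — NE.
(B, Y): Agent 1 can switch to T (2.8 → 3). Not NE.
(B, Z): Agent 2 can switch to X (0.8 → 4.9). Not NE.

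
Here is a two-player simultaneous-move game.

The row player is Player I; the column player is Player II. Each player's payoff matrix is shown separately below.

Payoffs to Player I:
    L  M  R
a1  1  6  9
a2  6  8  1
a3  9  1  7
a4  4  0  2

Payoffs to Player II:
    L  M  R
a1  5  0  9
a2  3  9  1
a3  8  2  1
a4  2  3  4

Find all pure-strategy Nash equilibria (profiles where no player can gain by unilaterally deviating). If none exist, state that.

The pure Nash equilibria are (a1, R), (a2, M), (a3, L).

Player I against L: payoffs 1, 6, 9, 4 → best response a3.
Player I against M: payoffs 6, 8, 1, 0 → best response a2.
Player I against R: payoffs 9, 1, 7, 2 → best response a1.
Player II against a1: payoffs 5, 0, 9 → best response R.
Player II against a2: payoffs 3, 9, 1 → best response M.
Player II against a3: payoffs 8, 2, 1 → best response L.
Player II against a4: payoffs 2, 3, 4 → best response R.
Mutual best responses: (a1, R); (a2, M); (a3, L).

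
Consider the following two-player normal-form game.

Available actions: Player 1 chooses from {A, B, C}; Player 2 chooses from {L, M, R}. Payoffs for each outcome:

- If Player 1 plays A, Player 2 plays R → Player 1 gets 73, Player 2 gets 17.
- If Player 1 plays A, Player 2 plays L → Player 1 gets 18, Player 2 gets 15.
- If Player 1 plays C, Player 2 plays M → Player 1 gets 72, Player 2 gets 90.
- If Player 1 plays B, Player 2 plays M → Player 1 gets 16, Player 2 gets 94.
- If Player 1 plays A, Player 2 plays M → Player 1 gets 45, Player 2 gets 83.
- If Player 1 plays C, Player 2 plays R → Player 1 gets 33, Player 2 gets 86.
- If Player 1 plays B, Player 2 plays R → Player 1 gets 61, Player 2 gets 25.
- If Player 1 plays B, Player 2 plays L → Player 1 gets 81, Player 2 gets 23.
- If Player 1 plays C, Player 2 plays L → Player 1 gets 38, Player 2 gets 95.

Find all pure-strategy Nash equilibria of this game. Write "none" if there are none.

Mark each player's best response to every combination of opponents' strategies; a profile where every player is best-responding is a pure Nash equilibrium.
Player 1 against L: payoffs 18, 81, 38 → best response B.
Player 1 against M: payoffs 45, 16, 72 → best response C.
Player 1 against R: payoffs 73, 61, 33 → best response A.
Player 2 against A: payoffs 15, 83, 17 → best response M.
Player 2 against B: payoffs 23, 94, 25 → best response M.
Player 2 against C: payoffs 95, 90, 86 → best response L.
No profile is a mutual best response for all players.

There is no pure-strategy Nash equilibrium.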